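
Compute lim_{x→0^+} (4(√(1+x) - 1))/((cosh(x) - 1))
Both numerator and denominator → 0 as x → 0^+; this is a 0/0 indeterminate form.
Expand each to leading order near x = 0: numerator ~ 2·x, denominator ~ x^2/2.
The limit of the ratio is ∞.

Final answer: ∞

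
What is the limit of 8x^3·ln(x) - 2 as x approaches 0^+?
The product is a 0·∞ indeterminate form at x → 0⁺.
Rewrite the product as 8·ln(x) / x^(-3) and apply L'Hôpital, or use the standard hierarchy x^(-3) ≫ |ln x| as x → 0⁺.
The indeterminate product → 0, so the limit = -2.

Final answer: -2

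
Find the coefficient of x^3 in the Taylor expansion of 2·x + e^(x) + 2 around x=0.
Expand to order 3: 2·x + e^(x) + 2 = x^3/6 + x^2/2 + 3·x + 3 + O(x^4).
The coefficient of x^3 is 1/6.

Final answer: 1/6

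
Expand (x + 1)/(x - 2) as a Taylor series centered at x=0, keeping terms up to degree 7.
-3·x^7/256 - 3·x^6/128 - 3·x^5/64 - 3·x^4/32 - 3·x^3/16 - 3·x^2/8 - 3·x/4 - 1/2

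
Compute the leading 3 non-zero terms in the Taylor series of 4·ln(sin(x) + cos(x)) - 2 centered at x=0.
-4·x^2 + 4·x - 2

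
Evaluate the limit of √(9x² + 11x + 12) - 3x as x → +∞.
As x → +∞: multiply by the conjugate to get (11x+12)/(√(9x²+11x+12)+3x); the denominator ~ 6x, so the limit is 11/6.
Limit = 11/6.

Final answer: 11/6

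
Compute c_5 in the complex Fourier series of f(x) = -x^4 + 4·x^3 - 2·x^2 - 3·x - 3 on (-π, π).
Compute the real Fourier coefficients first: a_5 = 152/625 + 8·π^2/25, b_5 = -198/125 + 8·π^2/5.
Then c_5 = (a_5 − i·b_5)/2 = 76/625 + 4·π^2/25 - 4·i·π^2/5 + 99·i/125.

Final answer: 76/625 + 4·π^2/25 - 4·i·π^2/5 + 99·i/125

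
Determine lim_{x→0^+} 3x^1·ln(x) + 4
The product is a 0·∞ indeterminate form at x → 0⁺.
Rewrite the product as 3·ln(x) / x^(-1) and apply L'Hôpital, or use the standard hierarchy x^(-1) ≫ |ln x| as x → 0⁺.
The indeterminate product → 0, so the limit = 4.

Final answer: 4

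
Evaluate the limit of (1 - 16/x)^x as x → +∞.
As x → +∞: this is the defining limit (1 - 16/x)^x → e^(-16).
Limit = e^(-16).

Final answer: e^(-16)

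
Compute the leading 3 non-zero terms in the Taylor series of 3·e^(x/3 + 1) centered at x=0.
e·x^2/6 + e·x + 3·e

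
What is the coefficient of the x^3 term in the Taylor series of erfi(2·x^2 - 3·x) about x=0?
Expand to order 3: erfi(2·x^2 - 3·x) = -18·x^3/√(π) + 4·x^2/√(π) - 6·x/√(π) + O(x^4).
The coefficient of x^3 is -18/√(π).

Final answer: -18/√(π)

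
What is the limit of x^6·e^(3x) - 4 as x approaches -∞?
The product is a 0·∞ indeterminate form at x → -∞.
Rewrite the product as x^6 / e^(-3x) (an ∞/∞ form) and apply L'Hôpital, or use the standard hierarchy e^(3|x|) ≫ |x^6| as x → -∞.
The indeterminate product → 0, so the limit = -4.

Final answer: -4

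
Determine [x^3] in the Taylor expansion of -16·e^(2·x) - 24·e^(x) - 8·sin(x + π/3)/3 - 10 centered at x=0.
Expand to order 3: -16·e^(2·x) - 24·e^(x) - 8·sin(x + π/3)/3 - 10 = -226·x^3/9 + x^2·(-44 + 2·√(3)/3) - 172·x/3 - 50 - 4·√(3)/3 + O(x^4).
The coefficient of x^3 is -226/9.

Final answer: -226/9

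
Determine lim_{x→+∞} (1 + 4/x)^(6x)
As x → +∞: write (1 + 4/x)^(6x) = ((1 + 4/x)^x)^6 → (e^4)^6 = e^24.
Limit = e^(24).

Final answer: e^(24)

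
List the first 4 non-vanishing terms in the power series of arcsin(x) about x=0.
5·x^7/112 + 3·x^5/40 + x^3/6 + x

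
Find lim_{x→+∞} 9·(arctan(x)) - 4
Evaluate the dominant behaviour as x → +∞; each term tends to a finite value or vanishes.
Limit = -4 + 9·π/2.

Final answer: -4 + 9·π/2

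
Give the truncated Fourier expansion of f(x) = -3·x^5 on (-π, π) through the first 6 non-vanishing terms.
(-720 - 6·π^4 + 120·π^2)·sin(x) + (-15·π^2 + 45/2 + 3·π^4)·sin(2·x) + (-2·π^4 - 80/27 + 40·π^2/9)·sin(3·x) + (-15·π^2/8 + 45/64 + 3·π^4/2)·sin(4·x) + (-6·π^4/5 - 144/625 + 24·π^2/25)·sin(5·x) + (-5·π^2/9 + 5/54 + π^4)·sin(6·x)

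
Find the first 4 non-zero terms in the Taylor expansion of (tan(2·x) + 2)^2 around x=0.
32·x^3/3 + 4·x^2 + 8·x + 4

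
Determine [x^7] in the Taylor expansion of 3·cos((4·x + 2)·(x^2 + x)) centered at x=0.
Expand to order 7: 3·cos((4·x + 2)·(x^2 + x)) = 1776·x^7/5 + 1496·x^6/15 - 48·x^5 - 76·x^4 - 36·x^3 - 6·x^2 + 3 + O(x^8).
The coefficient of x^7 is 1776/5.

Final answer: 1776/5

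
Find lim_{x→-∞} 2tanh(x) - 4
Evaluate the dominant behaviour as x → -∞; each term tends to a finite value or vanishes.
Limit = -6.

Final answer: -6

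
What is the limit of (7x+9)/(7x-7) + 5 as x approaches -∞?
Evaluate the dominant behaviour as x → -∞; each term tends to a finite value or vanishes.
Limit = 6.

Final answer: 6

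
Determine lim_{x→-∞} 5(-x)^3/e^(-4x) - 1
The quotient is an ∞/∞ indeterminate form as x → -∞.
Compare growth rates of the dominant terms (exponentials ≫ polynomials ≫ logarithms), or apply L'Hôpital's rule; the quotient → 0.
Adding the constant: 0 - 1 = -1. Limit = -1.

Final answer: -1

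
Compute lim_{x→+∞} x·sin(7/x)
As x → +∞: let u = 7/x → 0⁺; then x·sin(7/x) = 7·sin(u)/u → 7·1 = 7.
Limit = 7.

Final answer: 7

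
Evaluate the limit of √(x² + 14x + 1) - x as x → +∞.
This is an ∞ − ∞ indeterminate form.
Multiply and divide by the conjugate √(x²+14x + 1) + x; the x² terms cancel, leaving (14x + 1)/(√(x²+14x + 1)+x) → 14/2 = 7.
Limit = 7.

Final answer: 7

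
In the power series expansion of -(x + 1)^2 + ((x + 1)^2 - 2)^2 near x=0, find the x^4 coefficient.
Expand to order 4: -(x + 1)^2 + ((x + 1)^2 - 2)^2 = x^4 + 4·x^3 + x^2 - 6·x + O(x^5).
The coefficient of x^4 is 1.

Final answer: 1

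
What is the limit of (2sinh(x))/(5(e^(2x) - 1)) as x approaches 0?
Both numerator and denominator → 0 as x → 0; this is a 0/0 indeterminate form.
Expand each to leading order near x = 0: numerator ~ 2·x, denominator ~ 10·x.
The limit of the ratio is 1/5.

Final answer: 1/5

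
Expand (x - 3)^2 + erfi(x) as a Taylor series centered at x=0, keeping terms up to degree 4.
2·x^3/(3·√(π)) + x^2 + x·(-6 + 2/√(π)) + 9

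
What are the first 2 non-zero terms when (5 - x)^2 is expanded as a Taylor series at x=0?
25 - 10·x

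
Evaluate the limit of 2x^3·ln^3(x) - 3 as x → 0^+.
The product is a 0·∞ indeterminate form at x → 0⁺.
Rewrite the product as 2·ln^3(x) / x^(-3) and apply L'Hôpital, or use the standard hierarchy x^(-3) ≫ |ln x|^3 as x → 0⁺.
The indeterminate product → 0, so the limit = -3.

Final answer: -3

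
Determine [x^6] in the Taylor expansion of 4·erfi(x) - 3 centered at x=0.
Expand to order 6: 4·erfi(x) - 3 = 4·x^5/(5·√(π)) + 8·x^3/(3·√(π)) + 8·x/√(π) - 3 + O(x^7).
The coefficient of x^6 is 0.

Final answer: 0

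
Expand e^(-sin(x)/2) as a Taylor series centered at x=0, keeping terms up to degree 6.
59·x^6/15360 + 23·x^5/3840 - 5·x^4/128 + x^3/16 + x^2/8 - x/2 + 1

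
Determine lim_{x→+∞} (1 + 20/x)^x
As x → +∞: this is the defining limit (1 + 20/x)^x → e^20.
Limit = e^(20).

Final answer: e^(20)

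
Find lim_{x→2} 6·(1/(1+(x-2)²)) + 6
Direct substitution at x = 2 gives 12.

Final answer: 12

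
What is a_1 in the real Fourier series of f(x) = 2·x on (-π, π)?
a_1 = (1/π) ∫_{-π}^{π} f(x)·cos(1x) dx.
Evaluate the integral (use parity and integration by parts as needed): a_1 = 0.

Final answer: 0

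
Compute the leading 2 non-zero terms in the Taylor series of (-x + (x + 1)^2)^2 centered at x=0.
2·x + 1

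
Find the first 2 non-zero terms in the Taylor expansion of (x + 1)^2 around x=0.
2·x + 1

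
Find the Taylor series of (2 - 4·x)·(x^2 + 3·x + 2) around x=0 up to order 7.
-4·x^3 - 10·x^2 - 2·x + 4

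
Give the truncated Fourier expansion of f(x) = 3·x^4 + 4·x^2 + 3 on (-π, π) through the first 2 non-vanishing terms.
(128 - 24·π^2)·cos(x) + 3 + 4·π^2/3 + 3·π^4/5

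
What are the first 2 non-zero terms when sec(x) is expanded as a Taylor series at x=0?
x^2/2 + 1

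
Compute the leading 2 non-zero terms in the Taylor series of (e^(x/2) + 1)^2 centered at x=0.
2·x + 4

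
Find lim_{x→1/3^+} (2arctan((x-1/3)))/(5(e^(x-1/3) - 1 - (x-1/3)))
Both numerator and denominator → 0 as x → 1/3^+; this is a 0/0 indeterminate form.
Expand each to leading order near x = 1/3: numerator ~ 2·(x - 1/3), denominator ~ 5·(x - 1/3)^2/2.
The limit of the ratio is ∞.

Final answer: ∞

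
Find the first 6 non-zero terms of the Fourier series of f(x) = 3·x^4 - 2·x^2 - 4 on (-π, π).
(152 - 24·π^2)·cos(x) + (-11 + 6·π^2)·cos(2·x) + (8/3 - 8·π^2/3)·cos(3·x) + (-17/16 + 3·π^2/2)·cos(4·x) + (344/625 - 24·π^2/25)·cos(5·x) - 2·π^2/3 - 4 + 3·π^4/5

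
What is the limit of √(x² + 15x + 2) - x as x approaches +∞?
This is an ∞ − ∞ indeterminate form.
Multiply and divide by the conjugate √(x²+15x + 2) + x; the x² terms cancel, leaving (15x + 2)/(√(x²+15x + 2)+x) → 15/2.
Limit = 15/2.

Final answer: 15/2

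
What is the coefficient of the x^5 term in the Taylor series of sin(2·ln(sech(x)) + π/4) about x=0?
Expand to order 5: sin(2·ln(sech(x)) + π/4) = -√(2)·x^4/6 - √(2)·x^2/2 + √(2)/2 + O(x^6).
The coefficient of x^5 is 0.

Final answer: 0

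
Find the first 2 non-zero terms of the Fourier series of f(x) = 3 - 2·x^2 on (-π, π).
8·cos(x) - 2·π^2/3 + 3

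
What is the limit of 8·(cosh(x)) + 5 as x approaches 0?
Direct substitution at x = 0 gives 13.

Final answer: 13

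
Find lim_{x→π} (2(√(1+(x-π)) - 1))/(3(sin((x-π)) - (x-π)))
Both numerator and denominator → 0 as x → π; this is a 0/0 indeterminate form.
Expand each to leading order near x = π: numerator ~ (x - π), denominator ~ -(x - π)^3/2.
The limit of the ratio is -∞.

Final answer: -∞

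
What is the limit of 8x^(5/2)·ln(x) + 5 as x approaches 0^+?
The product is a 0·∞ indeterminate form at x → 0⁺.
Rewrite the product as 8·ln(x) / x^(-5/2) and apply L'Hôpital, or use the standard hierarchy x^(-5/2) ≫ |ln x| as x → 0⁺.
The indeterminate product → 0, so the limit = 5.

Final answer: 5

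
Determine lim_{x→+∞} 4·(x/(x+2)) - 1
Evaluate the dominant behaviour as x → +∞; each term tends to a finite value or vanishes.
Limit = 3.

Final answer: 3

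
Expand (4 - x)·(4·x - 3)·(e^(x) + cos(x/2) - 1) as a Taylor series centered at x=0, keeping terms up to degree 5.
143·x^5/1920 + 109·x^4/96 + 9·x^3/8 + 21·x^2/2 + 7·x - 12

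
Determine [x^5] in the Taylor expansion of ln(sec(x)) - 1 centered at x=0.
Expand to order 5: ln(sec(x)) - 1 = x^4/12 + x^2/2 - 1 + O(x^6).
The coefficient of x^5 is 0.

Final answer: 0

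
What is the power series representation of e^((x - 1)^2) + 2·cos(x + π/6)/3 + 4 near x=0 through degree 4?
x^4·(√(3)/72 + 19·e/6) + x^3·(1/18 - 10·e/3) + x^2·(-√(3)/6 + 3·e) + x·(-2·e - 1/3) + √(3)/3 + e + 4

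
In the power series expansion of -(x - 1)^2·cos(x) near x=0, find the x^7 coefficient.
Expand to order 7: -(x - 1)^2·cos(x) = -x^7/360 - 29·x^6/720 + x^5/12 + 11·x^4/24 - x^3 - x^2/2 + 2·x - 1 + O(x^8).
The coefficient of x^7 is -1/360.

Final answer: -1/360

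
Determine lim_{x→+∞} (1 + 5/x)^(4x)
As x → +∞: write (1 + 5/x)^(4x) = ((1 + 5/x)^x)^4 → (e^5)^4 = e^20.
Limit = e^(20).

Final answer: e^(20)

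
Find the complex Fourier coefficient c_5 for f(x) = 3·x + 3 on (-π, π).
Compute the real Fourier coefficients first: a_5 = 0, b_5 = 6/5.
Then c_5 = (a_5 − i·b_5)/2 = -3·i/5.

Final answer: -3·i/5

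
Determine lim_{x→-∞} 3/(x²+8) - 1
Evaluate the dominant behaviour as x → -∞; each term tends to a finite value or vanishes.
Limit = -1.

Final answer: -1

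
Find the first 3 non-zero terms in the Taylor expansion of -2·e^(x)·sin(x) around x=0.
-2·x^3/3 - 2·x^2 - 2·x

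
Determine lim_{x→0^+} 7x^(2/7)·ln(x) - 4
The product is a 0·∞ indeterminate form at x → 0⁺.
Rewrite the product as 7·ln(x) / x^(-2/7) and apply L'Hôpital, or use the standard hierarchy x^(-2/7) ≫ |ln x| as x → 0⁺.
The indeterminate product → 0, so the limit = -4.

Final answer: -4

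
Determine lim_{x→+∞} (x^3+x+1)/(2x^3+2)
This is an ∞/∞ indeterminate form as x → +∞.
Divide numerator and denominator by x^3 and let the lower-order terms vanish; the leading terms give 1/2.
Limit = 1/2.

Final answer: 1/2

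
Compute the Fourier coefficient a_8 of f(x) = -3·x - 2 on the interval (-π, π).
a_8 = (1/π) ∫_{-π}^{π} f(x)·cos(8x) dx.
Evaluate the integral (use parity and integration by parts as needed): a_8 = 0.

Final answer: 0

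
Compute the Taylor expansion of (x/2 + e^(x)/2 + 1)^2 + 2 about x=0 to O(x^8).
73·x^7/10080 + x^6/36 + 23·x^5/240 + 7·x^4/24 + 3·x^3/4 + 7·x^2/4 + 3·x + 17/4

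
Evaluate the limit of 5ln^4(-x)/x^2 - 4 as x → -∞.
The quotient is an ∞/∞ indeterminate form as x → -∞.
Compare growth rates of the dominant terms (exponentials ≫ polynomials ≫ logarithms), or apply L'Hôpital's rule; the quotient → 0.
Adding the constant: 0 - 4 = -4. Limit = -4.

Final answer: -4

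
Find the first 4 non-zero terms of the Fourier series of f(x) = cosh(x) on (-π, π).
-cos(x)·sinh(π)/π + 2·cos(2·x)·sinh(π)/(5·π) - cos(3·x)·sinh(π)/(5·π) + sinh(π)/π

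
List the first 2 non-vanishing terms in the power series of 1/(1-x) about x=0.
x + 1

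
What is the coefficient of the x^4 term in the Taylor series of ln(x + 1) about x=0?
Expand to order 4: ln(x + 1) = -x^4/4 + x^3/3 - x^2/2 + x + O(x^5).
The coefficient of x^4 is -1/4.

Final answer: -1/4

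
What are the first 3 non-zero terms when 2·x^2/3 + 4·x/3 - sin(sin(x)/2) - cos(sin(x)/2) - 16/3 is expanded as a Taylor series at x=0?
19·x^2/24 + 5·x/6 - 19/3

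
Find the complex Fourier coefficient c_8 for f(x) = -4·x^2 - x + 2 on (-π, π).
Compute the real Fourier coefficients first: a_8 = -1/4, b_8 = 1/4.
Then c_8 = (a_8 − i·b_8)/2 = -1/8 - i/8.

Final answer: -1/8 - i/8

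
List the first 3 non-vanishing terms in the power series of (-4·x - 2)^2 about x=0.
16·x^2 + 16·x + 4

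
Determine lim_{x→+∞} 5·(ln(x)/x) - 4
Evaluate the dominant behaviour as x → +∞; each term tends to a finite value or vanishes.
Limit = -4.

Final answer: -4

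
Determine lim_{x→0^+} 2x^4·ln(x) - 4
The product is a 0·∞ indeterminate form at x → 0⁺.
Rewrite the product as 2·ln(x) / x^(-4) and apply L'Hôpital, or use the standard hierarchy x^(-4) ≫ |ln x| as x → 0⁺.
The indeterminate product → 0, so the limit = -4.

Final answer: -4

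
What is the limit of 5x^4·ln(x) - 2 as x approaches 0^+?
The product is a 0·∞ indeterminate form at x → 0⁺.
Rewrite the product as 5·ln(x) / x^(-4) and apply L'Hôpital, or use the standard hierarchy x^(-4) ≫ |ln x| as x → 0⁺.
The indeterminate product → 0, so the limit = -2.

Final answer: -2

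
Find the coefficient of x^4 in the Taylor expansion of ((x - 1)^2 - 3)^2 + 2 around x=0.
Expand to order 4: ((x - 1)^2 - 3)^2 + 2 = x^4 - 4·x^3 + 8·x + 6 + O(x^5).
The coefficient of x^4 is 1.

Final answer: 1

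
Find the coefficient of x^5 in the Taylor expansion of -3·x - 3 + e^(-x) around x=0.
Expand to order 5: -3·x - 3 + e^(-x) = -x^5/120 + x^4/24 - x^3/6 + x^2/2 - 4·x - 2 + O(x^6).
The coefficient of x^5 is -1/120.

Final answer: -1/120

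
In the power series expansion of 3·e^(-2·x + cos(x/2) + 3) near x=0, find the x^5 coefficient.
Expand to order 5: 3·e^(-2·x + cos(x/2) + 3) = -29·x^5·e^(4)/80 + 41·x^4·e^(4)/32 - 13·x^3·e^(4)/4 + 45·x^2·e^(4)/8 - 6·x·e^(4) + 3·e^(4) + O(x^6).
The coefficient of x^5 is -29·e^(4)/80.

Final answer: -29·e^(4)/80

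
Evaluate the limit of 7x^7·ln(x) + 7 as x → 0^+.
The product is a 0·∞ indeterminate form at x → 0⁺.
Rewrite the product as 7·ln(x) / x^(-7) and apply L'Hôpital, or use the standard hierarchy x^(-7) ≫ |ln x| as x → 0⁺.
The indeterminate product → 0, so the limit = 7.

Final answer: 7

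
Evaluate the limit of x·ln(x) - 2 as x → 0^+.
The product is a 0·∞ indeterminate form at x → 0⁺.
Rewrite the product as ln(x) / x^(-1) and apply L'Hôpital, or use the standard hierarchy x^(-1) ≫ |ln x| as x → 0⁺.
The indeterminate product → 0, so the limit = -2.

Final answer: -2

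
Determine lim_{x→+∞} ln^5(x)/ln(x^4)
This is an ∞/∞ indeterminate form as x → +∞.
Write ln(x^4) = 4·ln(x), reducing the quotient to ln^4(x)/4 → ∞.
Limit = ∞.

Final answer: ∞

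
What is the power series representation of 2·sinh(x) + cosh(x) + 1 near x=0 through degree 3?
x^3/3 + x^2/2 + 2·x + 2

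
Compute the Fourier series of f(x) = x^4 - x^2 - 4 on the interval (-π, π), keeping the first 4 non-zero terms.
(52 - 8·π^2)·cos(x) + (-4 + 2·π^2)·cos(2·x) + (28/27 - 8·π^2/9)·cos(3·x) - 4 - π^2/3 + π^4/5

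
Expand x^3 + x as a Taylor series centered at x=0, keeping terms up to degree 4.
x^3 + x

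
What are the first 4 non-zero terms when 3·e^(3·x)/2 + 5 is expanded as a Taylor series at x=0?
27·x^3/4 + 27·x^2/4 + 9·x/2 + 13/2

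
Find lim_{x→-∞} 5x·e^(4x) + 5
The product is a 0·∞ indeterminate form at x → -∞.
Rewrite the product as 5x / e^(-4x) (an ∞/∞ form) and apply L'Hôpital, or use the standard hierarchy e^(4|x|) ≫ |x| as x → -∞.
The indeterminate product → 0, so the limit = 5.

Final answer: 5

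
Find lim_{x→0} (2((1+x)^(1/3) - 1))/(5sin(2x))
Both numerator and denominator → 0 as x → 0; this is a 0/0 indeterminate form.
Expand each to leading order near x = 0: numerator ~ 2·x/3, denominator ~ 10·x.
The limit of the ratio is 1/15.

Final answer: 1/15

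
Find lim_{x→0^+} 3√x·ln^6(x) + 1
The product is a 0·∞ indeterminate form at x → 0⁺.
Rewrite the product as 3·ln^6(x) / x^(-1/2) and apply L'Hôpital, or use the standard hierarchy x^(-1/2) ≫ |ln x|^6 as x → 0⁺.
The indeterminate product → 0, so the limit = 1.

Final answer: 1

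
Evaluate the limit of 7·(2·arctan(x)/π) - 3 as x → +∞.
Evaluate the dominant behaviour as x → +∞; each term tends to a finite value or vanishes.
Limit = 4.

Final answer: 4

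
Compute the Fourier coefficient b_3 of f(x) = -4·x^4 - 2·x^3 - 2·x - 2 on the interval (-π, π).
b_3 = (1/π) ∫_{-π}^{π} f(x)·sin(3x) dx.
Evaluate the integral (use parity and integration by parts as needed): b_3 = -4·π^2/3 - 4/9.

Final answer: -4·π^2/3 - 4/9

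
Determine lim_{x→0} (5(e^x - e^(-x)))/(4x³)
Both numerator and denominator → 0 as x → 0; this is a 0/0 indeterminate form.
Expand each to leading order near x = 0: numerator ~ 10·x, denominator ~ 4·x^3.
The limit of the ratio is ∞.

Final answer: ∞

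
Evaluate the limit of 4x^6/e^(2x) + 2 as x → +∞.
The quotient is an ∞/∞ indeterminate form as x → +∞.
The exponential denominator e^(2x) dominates the polynomial numerator (e^x ≫ x^6 as x → ∞), so the quotient → 0.
Adding the constant: 0 + 2 = 2. Limit = 2.

Final answer: 2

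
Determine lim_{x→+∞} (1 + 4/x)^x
As x → +∞: this is the defining limit (1 + 4/x)^x → e^4.
Limit = e^(4).

Final answer: e^(4)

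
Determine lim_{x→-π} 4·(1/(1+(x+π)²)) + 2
Direct substitution at x = -π gives 6.

Final answer: 6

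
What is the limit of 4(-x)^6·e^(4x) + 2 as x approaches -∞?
The product is a 0·∞ indeterminate form at x → -∞.
Rewrite the product as 4(-x)^6 / e^(-4x) (an ∞/∞ form) and apply L'Hôpital, or use the standard hierarchy e^(4|x|) ≫ |(-x)^6| as x → -∞.
The indeterminate product → 0, so the limit = 2.

Final answer: 2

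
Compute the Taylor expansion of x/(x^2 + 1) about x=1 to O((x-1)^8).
1/2 - (x - 1)^2/4 + (x - 1)^3/4 - (x - 1)^4/8 + (x - 1)^6/16 - (x - 1)^7/16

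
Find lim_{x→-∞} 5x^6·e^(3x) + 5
The product is a 0·∞ indeterminate form at x → -∞.
Rewrite the product as 5x^6 / e^(-3x) (an ∞/∞ form) and apply L'Hôpital, or use the standard hierarchy e^(3|x|) ≫ |x^6| as x → -∞.
The indeterminate product → 0, so the limit = 5.

Final answer: 5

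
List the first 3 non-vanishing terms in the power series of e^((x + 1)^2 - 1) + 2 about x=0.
3·x^2 + 2·x + 3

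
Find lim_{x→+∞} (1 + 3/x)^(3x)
As x → +∞: write (1 + 3/x)^(3x) = ((1 + 3/x)^x)^3 → (e^3)^3 = e^9.
Limit = e^(9).

Final answer: e^(9)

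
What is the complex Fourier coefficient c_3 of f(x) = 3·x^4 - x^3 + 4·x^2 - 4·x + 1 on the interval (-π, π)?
Compute the real Fourier coefficients first: a_3 = -8·π^2/3, b_3 = -2·π^2/3 - 20/9.
Then c_3 = (a_3 − i·b_3)/2 = -4·π^2/3 + 10·i/9 + i·π^2/3.

Final answer: -4·π^2/3 + 10·i/9 + i·π^2/3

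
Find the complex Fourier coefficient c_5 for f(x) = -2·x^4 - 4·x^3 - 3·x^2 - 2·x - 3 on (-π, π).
Compute the real Fourier coefficients first: a_5 = 204/625 + 16·π^2/25, b_5 = -8·π^2/5 - 52/125.
Then c_5 = (a_5 − i·b_5)/2 = 102/625 + 8·π^2/25 + 26·i/125 + 4·i·π^2/5.

Final answer: 102/625 + 8·π^2/25 + 26·i/125 + 4·i·π^2/5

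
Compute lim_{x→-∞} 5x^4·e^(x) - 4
The product is a 0·∞ indeterminate form at x → -∞.
Rewrite the product as 5x^4 / e^(-x) (an ∞/∞ form) and apply L'Hôpital, or use the standard hierarchy e^(|x|) ≫ |x^4| as x → -∞.
The indeterminate product → 0, so the limit = -4.

Final answer: -4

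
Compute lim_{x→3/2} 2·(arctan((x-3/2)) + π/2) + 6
Direct substitution at x = 3/2 gives π + 6.

Final answer: π + 6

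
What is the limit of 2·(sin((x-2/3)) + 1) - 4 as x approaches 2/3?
Direct substitution at x = 2/3 gives -2.

Final answer: -2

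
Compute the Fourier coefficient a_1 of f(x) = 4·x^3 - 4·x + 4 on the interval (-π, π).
a_1 = (1/π) ∫_{-π}^{π} f(x)·cos(1x) dx.
Evaluate the integral (use parity and integration by parts as needed): a_1 = 0.

Final answer: 0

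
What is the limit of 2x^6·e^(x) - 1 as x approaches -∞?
The product is a 0·∞ indeterminate form at x → -∞.
Rewrite the product as 2x^6 / e^(-x) (an ∞/∞ form) and apply L'Hôpital, or use the standard hierarchy e^(|x|) ≫ |x^6| as x → -∞.
The indeterminate product → 0, so the limit = -1.

Final answer: -1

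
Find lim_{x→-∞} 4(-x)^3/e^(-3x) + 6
The quotient is an ∞/∞ indeterminate form as x → -∞.
Compare growth rates of the dominant terms (exponentials ≫ polynomials ≫ logarithms), or apply L'Hôpital's rule; the quotient → 0.
Adding the constant: 0 + 6 = 6. Limit = 6.

Final answer: 6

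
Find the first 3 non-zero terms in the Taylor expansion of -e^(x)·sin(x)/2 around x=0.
-x^3/6 - x^2/2 - x/2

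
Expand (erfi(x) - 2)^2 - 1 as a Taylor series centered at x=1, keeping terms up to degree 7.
-4·erfi(1) + erfi(1)^2 + 3 + (-8·e + 4·e·erfi(1))·(x - 1)/√(π) + (-8·e·π + 4·√(π)·e^(2) + 4·e·π·erfi(1))·(x - 1)^2/π^(3/2) + (-8·e·π + 4·e·π·erfi(1) + 8·√(π)·e^(2))·(x - 1)^3/π^(3/2) + (-20·e·π + 10·e·π·erfi(1) + 36·√(π)·e^(2))·(x - 1)^4/(3·π^(3/2)) + (-76·e·π + 38·e·π·erfi(1) + 220·√(π)·e^(2))·(x - 1)^5/(15·π^(3/2)) + (-52·e·π + 26·e·π·erfi(1) + 236·√(π)·e^(2))·(x - 1)^6/(15·π^(3/2)) + (-692·e·π + 346·e·π·erfi(1) + 4788·√(π)·e^(2))·(x - 1)^7/(315·π^(3/2))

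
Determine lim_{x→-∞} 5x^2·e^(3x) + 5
The product is a 0·∞ indeterminate form at x → -∞.
Rewrite the product as 5x^2 / e^(-3x) (an ∞/∞ form) and apply L'Hôpital, or use the standard hierarchy e^(3|x|) ≫ |x^2| as x → -∞.
The indeterminate product → 0, so the limit = 5.

Final answer: 5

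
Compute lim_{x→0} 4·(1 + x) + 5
Direct substitution at x = 0 gives 9.

Final answer: 9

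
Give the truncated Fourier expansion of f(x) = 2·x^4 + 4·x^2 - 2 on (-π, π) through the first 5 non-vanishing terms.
(80 - 16·π^2)·cos(x) + (-2 + 4·π^2)·cos(2·x) + (-16·π^2/9 - 16/27)·cos(3·x) + (5/8 + π^2)·cos(4·x) - 2 + 4·π^2/3 + 2·π^4/5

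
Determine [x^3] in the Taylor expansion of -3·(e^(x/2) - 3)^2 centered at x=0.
Expand to order 3: -3·(e^(x/2) - 3)^2 = -x^3/8 + 3·x^2/4 + 6·x - 12 + O(x^4).
The coefficient of x^3 is -1/8.

Final answer: -1/8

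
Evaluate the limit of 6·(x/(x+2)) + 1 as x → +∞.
Evaluate the dominant behaviour as x → +∞; each term tends to a finite value or vanishes.
Limit = 7.

Final answer: 7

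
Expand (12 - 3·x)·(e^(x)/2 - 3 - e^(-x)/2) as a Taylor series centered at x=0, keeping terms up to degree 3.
2·x^3 - 3·x^2 + 21·x - 36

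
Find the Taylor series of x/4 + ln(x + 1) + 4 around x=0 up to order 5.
x^5/5 - x^4/4 + x^3/3 - x^2/2 + 5·x/4 + 4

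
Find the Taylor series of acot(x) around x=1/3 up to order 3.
acot(1/3) - 9·(x - 1/3)/10 + 27·(x - 1/3)^2/100 + 81·(x - 1/3)^3/500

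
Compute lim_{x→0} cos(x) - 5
Direct substitution at x = 0 gives -4.

Final answer: -4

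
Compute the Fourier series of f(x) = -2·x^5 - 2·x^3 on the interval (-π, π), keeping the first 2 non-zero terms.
(-456 - 4·π^4 + 76·π^2)·sin(x) + (-8·π^2 + 12 + 2·π^4)·sin(2·x)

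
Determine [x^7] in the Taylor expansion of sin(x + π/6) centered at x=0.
Expand to order 7: sin(x + π/6) = -√(3)·x^7/10080 - x^6/1440 + √(3)·x^5/240 + x^4/48 - √(3)·x^3/12 - x^2/4 + √(3)·x/2 + 1/2 + O(x^8).
The coefficient of x^7 is -√(3)/10080.

Final answer: -√(3)/10080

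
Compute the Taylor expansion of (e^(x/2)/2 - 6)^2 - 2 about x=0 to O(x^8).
13·x^7/322560 + x^6/4608 + x^5/1920 - x^4/192 - x^3/12 - 5·x^2/8 - 11·x/4 + 113/4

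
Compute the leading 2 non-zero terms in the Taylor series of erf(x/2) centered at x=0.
-x^3/(12·√(π)) + x/√(π)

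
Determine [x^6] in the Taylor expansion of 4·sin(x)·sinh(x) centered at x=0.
Expand to order 6: 4·sin(x)·sinh(x) = -2·x^6/45 + 4·x^2 + O(x^7).
The coefficient of x^6 is -2/45.

Final answer: -2/45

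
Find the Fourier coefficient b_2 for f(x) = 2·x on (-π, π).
b_2 = (1/π) ∫_{-π}^{π} f(x)·sin(2x) dx.
Evaluate the integral (use parity and integration by parts as needed): b_2 = -2.

Final answer: -2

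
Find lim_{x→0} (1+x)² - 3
Direct substitution at x = 0 gives -2.

Final answer: -2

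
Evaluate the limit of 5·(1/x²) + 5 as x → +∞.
Evaluate the dominant behaviour as x → +∞; each term tends to a finite value or vanishes.
Limit = 5.

Final answer: 5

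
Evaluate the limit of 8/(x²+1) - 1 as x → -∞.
Evaluate the dominant behaviour as x → -∞; each term tends to a finite value or vanishes.
Limit = -1.

Final answer: -1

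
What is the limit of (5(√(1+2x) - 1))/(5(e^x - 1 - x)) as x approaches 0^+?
Both numerator and denominator → 0 as x → 0^+; this is a 0/0 indeterminate form.
Expand each to leading order near x = 0: numerator ~ 5·x, denominator ~ 5·x^2/2.
The limit of the ratio is ∞.

Final answer: ∞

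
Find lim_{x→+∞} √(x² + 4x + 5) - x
This is an ∞ − ∞ indeterminate form.
Multiply and divide by the conjugate √(x²+4x + 5) + x; the x² terms cancel, leaving (4x + 5)/(√(x²+4x + 5)+x) → 4/2 = 2.
Limit = 2.

Final answer: 2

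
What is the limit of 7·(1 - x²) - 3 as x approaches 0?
Direct substitution at x = 0 gives 4.

Final answer: 4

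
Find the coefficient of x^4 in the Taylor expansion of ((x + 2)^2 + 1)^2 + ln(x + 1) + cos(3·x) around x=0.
Expand to order 4: ((x + 2)^2 + 1)^2 + ln(x + 1) + cos(3·x) = 33·x^4/8 + 25·x^3/3 + 21·x^2 + 41·x + 26 + O(x^5).
The coefficient of x^4 is 33/8.

Final answer: 33/8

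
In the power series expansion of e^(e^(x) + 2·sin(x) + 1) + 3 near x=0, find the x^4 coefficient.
Expand to order 4: e^(e^(x) + 2·sin(x) + 1) + 3 = 127·x^4·e^(2)/24 + 35·x^3·e^(2)/6 + 5·x^2·e^(2) + 3·x·e^(2) + 3 + e^(2) + O(x^5).
The coefficient of x^4 is 127·e^(2)/24.

Final answer: 127·e^(2)/24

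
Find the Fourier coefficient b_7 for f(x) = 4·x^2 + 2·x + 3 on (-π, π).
b_7 = (1/π) ∫_{-π}^{π} f(x)·sin(7x) dx.
Evaluate the integral (use parity and integration by parts as needed): b_7 = 4/7.

Final answer: 4/7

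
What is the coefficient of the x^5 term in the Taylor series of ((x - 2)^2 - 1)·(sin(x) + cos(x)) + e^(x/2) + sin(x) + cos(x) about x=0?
Expand to order 5: ((x - 2)^2 - 1)·(sin(x) + cos(x)) + e^(x/2) + sin(x) + cos(x) = -1151·x^5/3840 + 43·x^4/128 + 113·x^3/48 - 39·x^2/8 + x/2 + 5 + O(x^6).
The coefficient of x^5 is -1151/3840.

Final answer: -1151/3840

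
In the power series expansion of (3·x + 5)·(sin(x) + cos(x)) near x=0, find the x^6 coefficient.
Expand to order 6: (3·x + 5)·(sin(x) + cos(x)) = 13·x^6/720 + x^5/6 - 7·x^4/24 - 7·x^3/3 + x^2/2 + 8·x + 5 + O(x^7).
The coefficient of x^6 is 13/720.

Final answer: 13/720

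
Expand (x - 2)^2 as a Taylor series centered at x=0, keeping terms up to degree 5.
x^2 - 4·x + 4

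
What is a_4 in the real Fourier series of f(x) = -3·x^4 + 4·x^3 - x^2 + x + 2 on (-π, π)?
a_4 = (1/π) ∫_{-π}^{π} f(x)·cos(4x) dx.
Evaluate the integral (use parity and integration by parts as needed): a_4 = 5/16 - 3·π^2/2.

Final answer: 5/16 - 3·π^2/2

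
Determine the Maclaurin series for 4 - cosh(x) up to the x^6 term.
-x^6/720 - x^4/24 - x^2/2 + 3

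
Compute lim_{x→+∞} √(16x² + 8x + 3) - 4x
As x → +∞: multiply by the conjugate to get (8x+3)/(√(16x²+8x+3)+4x); the denominator ~ 8x, so the limit is 8/8 = 1.
Limit = 1.

Final answer: 1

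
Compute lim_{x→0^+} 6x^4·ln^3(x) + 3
The product is a 0·∞ indeterminate form at x → 0⁺.
Rewrite the product as 6·ln^3(x) / x^(-4) and apply L'Hôpital, or use the standard hierarchy x^(-4) ≫ |ln x|^3 as x → 0⁺.
The indeterminate product → 0, so the limit = 3.

Final answer: 3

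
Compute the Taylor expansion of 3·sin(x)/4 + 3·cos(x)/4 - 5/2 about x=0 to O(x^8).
-x^7/6720 - x^6/960 + x^5/160 + x^4/32 - x^3/8 - 3·x^2/8 + 3·x/4 - 7/4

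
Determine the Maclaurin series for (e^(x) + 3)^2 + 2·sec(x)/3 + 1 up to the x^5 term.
19·x^5/60 + 19·x^4/18 + 7·x^3/3 + 16·x^2/3 + 8·x + 53/3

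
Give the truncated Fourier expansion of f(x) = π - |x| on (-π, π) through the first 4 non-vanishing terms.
4·cos(x)/π + 4·cos(3·x)/(9·π) + 4·cos(5·x)/(25·π) + π/2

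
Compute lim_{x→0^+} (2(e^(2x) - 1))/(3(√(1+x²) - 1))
Both numerator and denominator → 0 as x → 0^+; this is a 0/0 indeterminate form.
Expand each to leading order near x = 0: numerator ~ 4·x, denominator ~ 3·x^2/2.
The limit of the ratio is ∞.

Final answer: ∞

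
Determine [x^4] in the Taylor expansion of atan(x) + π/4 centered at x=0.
Expand to order 4: atan(x) + π/4 = -x^3/3 + x + π/4 + O(x^5).
The coefficient of x^4 is 0.

Final answer: 0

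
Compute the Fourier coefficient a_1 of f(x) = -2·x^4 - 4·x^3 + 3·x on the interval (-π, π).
a_1 = (1/π) ∫_{-π}^{π} f(x)·cos(1x) dx.
Evaluate the integral (use parity and integration by parts as needed): a_1 = -96 + 16·π^2.

Final answer: -96 + 16·π^2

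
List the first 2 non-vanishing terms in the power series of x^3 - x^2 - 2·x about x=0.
-x^2 - 2·x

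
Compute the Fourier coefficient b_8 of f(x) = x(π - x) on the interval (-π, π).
b_8 = (1/π) ∫_{-π}^{π} f(x)·sin(8x) dx.
Evaluate the integral (use parity and integration by parts as needed): b_8 = -π/4.

Final answer: -π/4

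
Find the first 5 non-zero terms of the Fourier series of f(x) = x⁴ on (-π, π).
(48 - 8·π^2)·cos(x) + (-3 + 2·π^2)·cos(2·x) + (16/27 - 8·π^2/9)·cos(3·x) + (-3/16 + π^2/2)·cos(4·x) + π^4/5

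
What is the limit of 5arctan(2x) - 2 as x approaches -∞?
Evaluate the dominant behaviour as x → -∞; each term tends to a finite value or vanishes.
Limit = -5·π/2 - 2.

Final answer: -5·π/2 - 2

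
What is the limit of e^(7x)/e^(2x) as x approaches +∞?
This is an ∞/∞ indeterminate form as x → +∞.
Rewrite e^(7x)/e^(2x) = e^((7−2)x) = e^(5x); the exponent coefficient is 5 > 0 so e^(5x) → ∞.
Limit = ∞.

Final answer: ∞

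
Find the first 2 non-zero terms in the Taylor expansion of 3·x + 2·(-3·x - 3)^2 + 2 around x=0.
39·x + 20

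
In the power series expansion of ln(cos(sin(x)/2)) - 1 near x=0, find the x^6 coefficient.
Expand to order 6: ln(cos(sin(x)/2)) - 1 = -7·x^6/2880 + 7·x^4/192 - x^2/8 - 1 + O(x^7).
The coefficient of x^6 is -7/2880.

Final answer: -7/2880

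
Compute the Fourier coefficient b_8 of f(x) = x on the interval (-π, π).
b_8 = (1/π) ∫_{-π}^{π} f(x)·sin(8x) dx.
Evaluate the integral (use parity and integration by parts as needed): b_8 = -1/4.

Final answer: -1/4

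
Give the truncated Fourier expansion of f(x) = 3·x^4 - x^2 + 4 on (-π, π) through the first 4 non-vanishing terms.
(148 - 24·π^2)·cos(x) + (-10 + 6·π^2)·cos(2·x) + (20/9 - 8·π^2/3)·cos(3·x) - π^2/3 + 4 + 3·π^4/5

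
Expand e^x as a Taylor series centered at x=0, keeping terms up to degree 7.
x^7/5040 + x^6/720 + x^5/120 + x^4/24 + x^3/6 + x^2/2 + x + 1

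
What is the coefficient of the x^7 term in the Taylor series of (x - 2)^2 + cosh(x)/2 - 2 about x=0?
Expand to order 7: (x - 2)^2 + cosh(x)/2 - 2 = x^6/1440 + x^4/48 + 5·x^2/4 - 4·x + 5/2 + O(x^8).
The coefficient of x^7 is 0.

Final answer: 0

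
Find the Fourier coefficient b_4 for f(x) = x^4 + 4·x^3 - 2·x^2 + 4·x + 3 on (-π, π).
b_4 = (1/π) ∫_{-π}^{π} f(x)·sin(4x) dx.
Evaluate the integral (use parity and integration by parts as needed): b_4 = -2·π^2 - 5/4.

Final answer: -2·π^2 - 5/4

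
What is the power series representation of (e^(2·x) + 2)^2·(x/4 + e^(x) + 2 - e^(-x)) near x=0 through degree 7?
9007·x^7/360 + 353·x^6/9 + 3281·x^5/60 + 200·x^4/3 + 71·x^3 + 59·x^2 + 177·x/4 + 18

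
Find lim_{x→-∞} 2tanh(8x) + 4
Evaluate the dominant behaviour as x → -∞; each term tends to a finite value or vanishes.
Limit = 2.

Final answer: 2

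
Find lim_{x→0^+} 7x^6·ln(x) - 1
The product is a 0·∞ indeterminate form at x → 0⁺.
Rewrite the product as 7·ln(x) / x^(-6) and apply L'Hôpital, or use the standard hierarchy x^(-6) ≫ |ln x| as x → 0⁺.
The indeterminate product → 0, so the limit = -1.

Final answer: -1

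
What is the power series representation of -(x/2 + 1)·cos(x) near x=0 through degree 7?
x^7/1440 + x^6/720 - x^5/48 - x^4/24 + x^3/4 + x^2/2 - x/2 - 1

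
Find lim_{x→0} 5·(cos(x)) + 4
Direct substitution at x = 0 gives 9.

Final answer: 9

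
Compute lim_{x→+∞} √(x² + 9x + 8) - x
This is an ∞ − ∞ indeterminate form.
Multiply and divide by the conjugate √(x²+9x + 8) + x; the x² terms cancel, leaving (9x + 8)/(√(x²+9x + 8)+x) → 9/2.
Limit = 9/2.

Final answer: 9/2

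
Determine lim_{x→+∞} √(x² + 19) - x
This is an ∞ − ∞ indeterminate form.
Multiply and divide by the conjugate √(x²+19) + x; the x² terms cancel, leaving 19/(√(x²+19)+x) → 0.
Limit = 0.

Final answer: 0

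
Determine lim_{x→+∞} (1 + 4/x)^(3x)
As x → +∞: write (1 + 4/x)^(3x) = ((1 + 4/x)^x)^3 → (e^4)^3 = e^12.
Limit = e^(12).

Final answer: e^(12)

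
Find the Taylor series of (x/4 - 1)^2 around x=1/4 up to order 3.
225/256 - 15·(x - 1/4)/32 + (x - 1/4)^2/16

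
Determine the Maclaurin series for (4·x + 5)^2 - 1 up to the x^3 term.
16·x^2 + 40·x + 24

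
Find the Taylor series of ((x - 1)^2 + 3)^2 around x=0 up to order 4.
x^4 - 4·x^3 + 12·x^2 - 16·x + 16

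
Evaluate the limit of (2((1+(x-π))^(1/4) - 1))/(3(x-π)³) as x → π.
Both numerator and denominator → 0 as x → π; this is a 0/0 indeterminate form.
Expand each to leading order near x = π: numerator ~ (x - π)/2, denominator ~ 3·(x - π)^3.
The limit of the ratio is ∞.

Final answer: ∞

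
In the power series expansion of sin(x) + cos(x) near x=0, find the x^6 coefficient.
Expand to order 6: sin(x) + cos(x) = -x^6/720 + x^5/120 + x^4/24 - x^3/6 - x^2/2 + x + 1 + O(x^7).
The coefficient of x^6 is -1/720.

Final answer: -1/720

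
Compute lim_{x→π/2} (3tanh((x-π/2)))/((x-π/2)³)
Both numerator and denominator → 0 as x → π/2; this is a 0/0 indeterminate form.
Expand each to leading order near x = π/2: numerator ~ 3·(x - π/2), denominator ~ (x - π/2)^3.
The limit of the ratio is ∞.

Final answer: ∞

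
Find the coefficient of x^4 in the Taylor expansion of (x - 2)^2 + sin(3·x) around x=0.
Expand to order 4: (x - 2)^2 + sin(3·x) = -9·x^3/2 + x^2 - x + 4 + O(x^5).
The coefficient of x^4 is 0.

Final answer: 0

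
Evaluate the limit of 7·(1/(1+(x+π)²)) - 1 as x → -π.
Direct substitution at x = -π gives 6.

Final answer: 6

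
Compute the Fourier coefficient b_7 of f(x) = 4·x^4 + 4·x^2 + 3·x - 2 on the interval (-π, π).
b_7 = (1/π) ∫_{-π}^{π} f(x)·sin(7x) dx.
Evaluate the integral (use parity and integration by parts as needed): b_7 = 6/7.

Final answer: 6/7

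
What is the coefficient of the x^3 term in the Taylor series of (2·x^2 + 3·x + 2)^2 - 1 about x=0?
Expand to order 3: (2·x^2 + 3·x + 2)^2 - 1 = 12·x^3 + 17·x^2 + 12·x + 3 + O(x^4).
The coefficient of x^3 is 12.

Final answer: 12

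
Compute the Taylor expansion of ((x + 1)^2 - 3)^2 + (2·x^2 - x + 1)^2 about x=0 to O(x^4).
5·x^2 - 10·x + 5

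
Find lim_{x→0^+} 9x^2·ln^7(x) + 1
The product is a 0·∞ indeterminate form at x → 0⁺.
Rewrite the product as 9·ln^7(x) / x^(-2) and apply L'Hôpital, or use the standard hierarchy x^(-2) ≫ |ln x|^7 as x → 0⁺.
The indeterminate product → 0, so the limit = 1.

Final answer: 1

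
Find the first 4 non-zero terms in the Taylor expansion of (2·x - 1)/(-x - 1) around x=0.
-3·x^3 + 3·x^2 - 3·x + 1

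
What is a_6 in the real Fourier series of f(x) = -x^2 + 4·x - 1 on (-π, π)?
a_6 = (1/π) ∫_{-π}^{π} f(x)·cos(6x) dx.
Evaluate the integral (use parity and integration by parts as needed): a_6 = -1/9.

Final answer: -1/9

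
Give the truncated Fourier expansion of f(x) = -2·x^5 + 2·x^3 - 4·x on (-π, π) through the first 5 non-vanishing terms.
(-512 - 4·π^4 + 84·π^2)·sin(x) + (-12·π^2 + 22 + 2·π^4)·sin(2·x) + (-4·π^4/3 - 448/81 + 116·π^2/27)·sin(3·x) + (-9·π^2/4 + 91/32 + π^4)·sin(4·x) + (-4·π^4/5 - 1216/625 + 36·π^2/25)·sin(5·x)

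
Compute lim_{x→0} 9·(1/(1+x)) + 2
Direct substitution at x = 0 gives 11.

Final answer: 11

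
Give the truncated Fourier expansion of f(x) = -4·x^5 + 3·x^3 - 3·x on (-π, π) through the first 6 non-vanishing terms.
(-1002 - 8·π^4 + 166·π^2)·sin(x) + (-23·π^2 + 75/2 + 4·π^4)·sin(2·x) + (-8·π^4/3 - 590/81 + 214·π^2/27)·sin(3·x) + (-4·π^2 + 3 + 2·π^4)·sin(4·x) + (-8·π^4/5 - 1122/625 + 62·π^2/25)·sin(5·x) + (-47·π^2/27 + 209/162 + 4·π^4/3)·sin(6·x)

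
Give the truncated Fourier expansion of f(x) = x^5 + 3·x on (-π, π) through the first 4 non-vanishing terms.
(-40·π^2 + 2·π^4 + 246)·sin(x) + (-π^4 - 21/2 + 5·π^2)·sin(2·x) + (-40·π^2/27 + 242/81 + 2·π^4/3)·sin(3·x) + (-π^4/2 - 111/64 + 5·π^2/8)·sin(4·x)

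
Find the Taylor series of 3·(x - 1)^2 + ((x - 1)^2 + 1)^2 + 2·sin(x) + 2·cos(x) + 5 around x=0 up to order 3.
-13·x^3/3 + 10·x^2 - 12·x + 14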